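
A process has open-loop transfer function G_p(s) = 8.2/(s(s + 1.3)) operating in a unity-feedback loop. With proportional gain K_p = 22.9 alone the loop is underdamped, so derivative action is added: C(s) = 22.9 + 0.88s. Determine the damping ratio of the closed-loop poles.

Forward path: (22.9 + 0.88s)·8.2/(s(s+1.3)). The closed-loop characteristic equation is s² + (1.3 + 8.2·0.88)s + 8.2·22.9 = 0.
That is s² + 8.516s + 187.8 = 0, so ω_n = 13.7 rad/s and ζ = 8.516/(2·13.7) = 0.3107.

ζ = 0.311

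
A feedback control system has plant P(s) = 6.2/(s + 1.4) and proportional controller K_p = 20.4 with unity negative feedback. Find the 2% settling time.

T_s ≈ 0.0313 s

Closed-loop transfer function: T(s) = K_p·P(s)/(1 + K_p·P(s)) = 126.5/(s + 1.4 + 126.5) = 126.5/(s + 127.9).
Time constant τ = 1/127.9 = 0.00782 s, so the 2% settling time is about 4τ = 0.0313 s.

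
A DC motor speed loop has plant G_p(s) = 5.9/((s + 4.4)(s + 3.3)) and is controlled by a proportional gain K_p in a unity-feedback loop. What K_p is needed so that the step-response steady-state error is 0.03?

K_p = 79.6

Steady-state error for a unit step on this type-0 loop is 1/(1 + K_p·G_p(0)).
G_p(0) = 0.4063. Require 1/(1 + K_p·0.4063) = 0.03, so 1 + 0.4063·K_p = 33.33.
K_p = (33.33 − 1)/0.4063 = 79.6.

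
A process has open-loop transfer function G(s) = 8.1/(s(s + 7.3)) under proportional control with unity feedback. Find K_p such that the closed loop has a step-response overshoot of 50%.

K_p = 35.4

From %OS = 100·exp(−πζ/√(1−ζ²)) = 50%, ζ = −ln(0.5)/√(π²+ln²(0.5)) = 0.2155.
Characteristic equation s² + 7.3s + 8.1K_p = 0 gives ζ = 7.3/(2√(8.1K_p)).
Setting ζ = 0.2155: √(8.1K_p) = 7.3/(2·0.2155) = 16.94, so K_p = 287/8.1 = 35.4.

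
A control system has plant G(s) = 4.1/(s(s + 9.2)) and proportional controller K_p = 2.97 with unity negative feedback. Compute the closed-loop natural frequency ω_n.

With unity feedback the closed-loop characteristic equation is s² + 9.2s + 2.97·4.1 = s² + 9.2s + 12.18 = 0.
Matching s² + 2ζω_n s + ω_n²: ω_n = √12.18 = 3.49 rad/s and 2ζω_n = 9.2, so ζ = 9.2/(2·3.49) = 1.32.

ω_n = 3.49 rad/s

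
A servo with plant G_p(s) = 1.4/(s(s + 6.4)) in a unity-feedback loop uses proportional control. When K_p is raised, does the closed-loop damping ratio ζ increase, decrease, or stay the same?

ζ = 6.4/(2√(1.4K_p)); increasing K_p raises the denominator, so ζ falls.

decrease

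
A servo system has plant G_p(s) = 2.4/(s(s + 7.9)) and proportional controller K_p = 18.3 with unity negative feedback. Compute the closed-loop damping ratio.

ζ = 0.596

1 + K_p·G_p(s) = 0 gives s² + 7.9s + 43.92 = 0.
Matching s² + 2ζω_n s + ω_n²: ω_n = √43.92 = 6.627 rad/s and 2ζω_n = 7.9, so ζ = 7.9/(2·6.627) = 0.596.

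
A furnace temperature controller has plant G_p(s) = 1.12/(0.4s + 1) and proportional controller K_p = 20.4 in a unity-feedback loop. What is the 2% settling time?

Closed loop: T(s) = K_p·G_p/(1+K_p·G_p) = 22.85/(0.4s + 1 + 22.85), with pole at s = −(1 + 22.85)/0.4 = −59.62.
τ = 1/59.62 = 0.01677 s, so 2% settling time ≈ 4τ = 0.0671 s.

T_s ≈ 0.0671 s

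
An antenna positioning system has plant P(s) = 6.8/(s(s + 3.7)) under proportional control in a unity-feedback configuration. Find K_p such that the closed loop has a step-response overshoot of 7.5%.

From %OS = 100·exp(−πζ/√(1−ζ²)) = 7.5%, ζ = −ln(0.075)/√(π²+ln²(0.075)) = 0.6362.
Characteristic equation s² + 3.7s + 6.8K_p = 0 gives ζ = 3.7/(2√(6.8K_p)).
Setting ζ = 0.6362: √(6.8K_p) = 3.7/(2·0.6362) = 2.908, so K_p = 8.457/6.8 = 1.24.

K_p = 1.24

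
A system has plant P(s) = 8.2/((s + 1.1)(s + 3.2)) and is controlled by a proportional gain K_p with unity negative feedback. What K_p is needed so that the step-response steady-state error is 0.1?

K_p = 3.86

Steady-state error for a unit step on this type-0 loop is 1/(1 + K_p·P(0)).
P(0) = 2.33. Require 1/(1 + K_p·2.33) = 0.1, so 1 + 2.33·K_p = 10.
K_p = (10 − 1)/2.33 = 3.86.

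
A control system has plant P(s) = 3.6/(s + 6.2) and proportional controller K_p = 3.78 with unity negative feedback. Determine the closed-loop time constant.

τ = 0.0505 s

Closed-loop transfer function: T(s) = K_p·P(s)/(1 + K_p·P(s)) = 13.61/(s + 6.2 + 13.61) = 13.61/(s + 19.81).
Time constant τ = 1/19.81 = 0.0505 s.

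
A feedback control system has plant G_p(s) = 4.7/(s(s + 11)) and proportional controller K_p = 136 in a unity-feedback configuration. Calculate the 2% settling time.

The closed-loop denominator s² + 11s + 639.2 gives ω_n = √639.2 = 25.28 and ζ = 11/(2ω_n) = 0.2175.
2% settling time T_s ≈ 4/(ζω_n) = 4/5.5 = 0.727 s.

T_s ≈ 0.727 s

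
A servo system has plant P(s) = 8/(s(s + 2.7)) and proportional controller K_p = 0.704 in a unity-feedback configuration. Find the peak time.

From 1 + K_pP(s) = 0: s² + 2.7s + 5.632 = 0 ⇒ ω_n = 2.373, ζ = 0.5689.
Damped frequency ω_d = ω_n√(1−ζ²) = 1.952 rad/s, so peak time T_p = π/ω_d = 1.61 s.

T_p = 1.61 s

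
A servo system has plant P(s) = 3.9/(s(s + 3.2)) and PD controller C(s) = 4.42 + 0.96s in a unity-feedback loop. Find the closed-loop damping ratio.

Forward path: (4.42 + 0.96s)·3.9/(s(s+3.2)). The closed-loop characteristic equation is s² + (3.2 + 3.9·0.96)s + 3.9·4.42 = 0.
That is s² + 6.944s + 17.24 = 0, so ω_n = 4.152 rad/s and ζ = 6.944/(2·4.152) = 0.8363.

ζ = 0.836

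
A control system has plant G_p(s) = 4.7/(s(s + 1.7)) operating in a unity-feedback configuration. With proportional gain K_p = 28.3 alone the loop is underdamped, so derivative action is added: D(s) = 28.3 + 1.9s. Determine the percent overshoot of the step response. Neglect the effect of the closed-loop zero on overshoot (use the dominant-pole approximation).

19.6%

Forward path: (28.3 + 1.9s)·4.7/(s(s+1.7)). The closed-loop characteristic equation is s² + (1.7 + 4.7·1.9)s + 4.7·28.3 = 0.
That is s² + 10.63s + 133 = 0, so ω_n = 11.53 rad/s and ζ = 10.63/(2·11.53) = 0.4609.
%OS = 100·exp(−πζ/√(1−ζ²)) = 19.6%.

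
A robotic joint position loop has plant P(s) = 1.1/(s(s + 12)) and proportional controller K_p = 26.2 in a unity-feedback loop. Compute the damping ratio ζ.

ζ = 1.12

1 + K_p·P(s) = 0 gives s² + 12s + 28.82 = 0.
Matching s² + 2ζω_n s + ω_n²: ω_n = √28.82 = 5.368 rad/s and 2ζω_n = 12, so ζ = 12/(2·5.368) = 1.12.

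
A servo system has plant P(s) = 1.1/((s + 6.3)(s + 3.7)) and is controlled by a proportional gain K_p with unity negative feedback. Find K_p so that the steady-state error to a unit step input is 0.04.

For a type-0 loop with proportional control, e_ss = 1/(1 + K_p·P(0)).
P(0) = 0.04719. Require 1/(1 + K_p·0.04719) = 0.04, so 1 + 0.04719·K_p = 25.
K_p = (25 − 1)/0.04719 = 509.

K_p = 509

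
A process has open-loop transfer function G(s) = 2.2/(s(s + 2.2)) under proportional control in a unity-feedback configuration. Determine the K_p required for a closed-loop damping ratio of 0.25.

K_p = 8.8

Closed-loop characteristic equation: s² + 2.2s + K_p·2.2 = 0.
So ω_n = √(2.2K_p) and 2ζω_n = 2.2, giving ζ = 2.2/(2√(2.2K_p)).
Setting ζ = 0.25: √(2.2K_p) = 2.2/(2·0.25) = 4.4, so K_p = 19.36/2.2 = 8.8.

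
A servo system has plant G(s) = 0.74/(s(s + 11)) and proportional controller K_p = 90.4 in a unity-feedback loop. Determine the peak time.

Closed-loop characteristic equation: s² + 11s + 66.9 = 0, so ω_n = 8.179 rad/s and ζ = 11/(2·8.179) = 0.6725.
Damped frequency ω_d = ω_n√(1−ζ²) = 6.054 rad/s, so peak time T_p = π/ω_d = 0.519 s.

T_p = 0.519 s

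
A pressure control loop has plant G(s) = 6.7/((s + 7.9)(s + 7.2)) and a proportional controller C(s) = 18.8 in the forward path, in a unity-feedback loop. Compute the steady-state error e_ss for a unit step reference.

The loop is type 0. Static position error constant K_pos = C(0)·G(0) = 18.8·0.1178 = 2.214.
Steady-state error to a unit step: e_ss = 1/(1+K_pos) = 1/3.214 = 0.311.

0.311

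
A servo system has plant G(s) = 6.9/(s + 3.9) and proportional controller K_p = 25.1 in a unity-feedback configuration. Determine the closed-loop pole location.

Closed-loop transfer function: T(s) = K_p·G(s)/(1 + K_p·G(s)) = 173.2/(s + 3.9 + 173.2) = 173.2/(s + 177.1).
The closed-loop pole is at s = −177.1.

s = -177.1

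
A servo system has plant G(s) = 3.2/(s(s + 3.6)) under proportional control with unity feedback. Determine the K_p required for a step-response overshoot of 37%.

K_p = 11.1

From %OS = 100·exp(−πζ/√(1−ζ²)) = 37%, ζ = −ln(0.37)/√(π²+ln²(0.37)) = 0.3017.
Characteristic equation s² + 3.6s + 3.2K_p = 0 gives ζ = 3.6/(2√(3.2K_p)).
Setting ζ = 0.3017: √(3.2K_p) = 3.6/(2·0.3017) = 5.966, so K_p = 35.59/3.2 = 11.1.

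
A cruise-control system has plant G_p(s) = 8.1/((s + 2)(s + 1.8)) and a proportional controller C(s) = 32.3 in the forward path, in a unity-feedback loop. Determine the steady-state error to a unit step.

The loop is type 0. Static position error constant K_pos = C(0)·G_p(0) = 32.3·2.25 = 72.67.
Steady-state error to a unit step: e_ss = 1/(1+K_pos) = 1/73.67 = 0.0136.

0.0136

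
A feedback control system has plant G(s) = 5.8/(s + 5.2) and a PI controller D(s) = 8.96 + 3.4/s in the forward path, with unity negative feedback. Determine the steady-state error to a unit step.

0

The open loop D(s)G(s) has a pole at the origin (type 1), so the static position error constant is infinite and e_ss = 1/(1+∞) = 0.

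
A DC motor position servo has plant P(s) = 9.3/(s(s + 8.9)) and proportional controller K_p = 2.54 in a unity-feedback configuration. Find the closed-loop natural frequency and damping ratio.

With unity feedback the closed-loop characteristic equation is s² + 8.9s + 2.54·9.3 = s² + 8.9s + 23.62 = 0.
So ω_n² = 23.62 ⇒ ω_n = 4.86 rad/s, and ζ = 8.9/(2ω_n) = 0.916.

ω_n = 4.86 rad/s, ζ = 0.916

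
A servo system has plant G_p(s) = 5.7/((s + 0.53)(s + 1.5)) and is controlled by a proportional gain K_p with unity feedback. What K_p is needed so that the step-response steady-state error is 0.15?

Steady-state error for a unit step on this type-0 loop is 1/(1 + K_p·G_p(0)).
G_p(0) = 7.17. Require 1/(1 + K_p·7.17) = 0.15, so 1 + 7.17·K_p = 6.667.
K_p = (6.667 − 1)/7.17 = 0.79.

K_p = 0.79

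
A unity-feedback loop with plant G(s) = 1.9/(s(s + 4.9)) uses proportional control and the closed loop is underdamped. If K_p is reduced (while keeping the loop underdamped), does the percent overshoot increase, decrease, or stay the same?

ζ = 4.9/(2√(1.9K_p)) rises as K_p falls; higher damping means less overshoot.

decrease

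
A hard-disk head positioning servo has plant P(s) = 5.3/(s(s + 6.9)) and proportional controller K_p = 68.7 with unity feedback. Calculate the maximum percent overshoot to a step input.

56.1%

Closed-loop characteristic equation: s² + 6.9s + 364.1 = 0, so ω_n = 19.08 rad/s and ζ = 6.9/(2·19.08) = 0.1808.
%OS = 100·exp(−πζ/√(1−ζ²)) = 100·exp(−π·0.1808/√0.9673) = 56.1%.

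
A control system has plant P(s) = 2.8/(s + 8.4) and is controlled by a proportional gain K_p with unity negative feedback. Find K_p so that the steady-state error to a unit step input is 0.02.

The loop is type 0, so e_ss(step) = 1/(1 + K_pos) with K_pos = K_p·P(0).
P(0) = 0.3333. Require 1/(1 + K_p·0.3333) = 0.02, so 1 + 0.3333·K_p = 50.
K_p = (50 − 1)/0.3333 = 147.

K_p = 147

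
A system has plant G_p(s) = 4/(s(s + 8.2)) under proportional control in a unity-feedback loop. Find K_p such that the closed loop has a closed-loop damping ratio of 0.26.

Closed-loop characteristic equation: s² + 8.2s + K_p·4 = 0.
So ω_n = √(4K_p) and 2ζω_n = 8.2, giving ζ = 8.2/(2√(4K_p)).
Setting ζ = 0.26: √(4K_p) = 8.2/(2·0.26) = 15.77, so K_p = 248.7/4 = 62.2.

K_p = 62.2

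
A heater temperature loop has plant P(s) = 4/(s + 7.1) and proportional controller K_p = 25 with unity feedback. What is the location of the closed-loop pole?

Closed-loop transfer function: T(s) = K_p·P(s)/(1 + K_p·P(s)) = 100/(s + 7.1 + 100) = 100/(s + 107.1).
The closed-loop pole is at s = −107.1.

s = -107.1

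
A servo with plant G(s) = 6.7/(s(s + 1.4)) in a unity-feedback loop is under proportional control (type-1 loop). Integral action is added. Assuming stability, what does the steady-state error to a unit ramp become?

0

The integrator raises the loop to type 2, so K_v → ∞ and e_ss to a ramp is zero.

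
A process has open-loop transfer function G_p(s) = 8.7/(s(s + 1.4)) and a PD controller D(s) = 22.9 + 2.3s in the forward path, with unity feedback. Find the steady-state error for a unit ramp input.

0.00703

The loop has one pole at the origin (type 1). Velocity error constant K_v = lim_{s→0} s·D(s)G_p(s) = 22.9·8.7/1.4 = 142.3.
Steady-state error to a unit ramp: e_ss = 1/K_v = 0.00703.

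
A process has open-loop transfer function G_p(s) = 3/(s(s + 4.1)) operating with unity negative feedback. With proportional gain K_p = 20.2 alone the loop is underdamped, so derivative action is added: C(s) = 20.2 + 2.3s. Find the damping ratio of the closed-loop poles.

Forward path: (20.2 + 2.3s)·3/(s(s+4.1)). The closed-loop characteristic equation is s² + (4.1 + 3·2.3)s + 3·20.2 = 0.
That is s² + 11s + 60.6 = 0, so ω_n = 7.785 rad/s and ζ = 11/(2·7.785) = 0.7065.

ζ = 0.707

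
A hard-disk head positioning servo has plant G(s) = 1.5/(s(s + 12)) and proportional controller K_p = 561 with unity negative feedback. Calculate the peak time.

The closed-loop denominator s² + 12s + 841.5 gives ω_n = √841.5 = 29.01 and ζ = 12/(2ω_n) = 0.2068.
Damped frequency ω_d = ω_n√(1−ζ²) = 28.38 rad/s, so peak time T_p = π/ω_d = 0.111 s.

T_p = 0.111 s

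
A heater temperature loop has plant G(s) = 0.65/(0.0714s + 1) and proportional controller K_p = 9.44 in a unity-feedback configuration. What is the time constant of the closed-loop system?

τ = 0.01 s

Closed loop: T(s) = K_p·G/(1+K_p·G) = 6.136/(0.0714s + 1 + 6.136), with pole at s = −(1 + 6.136)/0.0714 = −99.94.
Closed-loop time constant τ = 1/99.94 = 0.01 s.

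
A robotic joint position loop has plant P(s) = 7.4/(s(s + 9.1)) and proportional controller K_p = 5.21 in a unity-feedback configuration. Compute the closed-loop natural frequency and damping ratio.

ω_n = 6.21 rad/s, ζ = 0.733

1 + K_p·P(s) = 0 gives s² + 9.1s + 38.55 = 0.
Matching s² + 2ζω_n s + ω_n²: ω_n = √38.55 = 6.209 rad/s and 2ζω_n = 9.1, so ζ = 9.1/(2·6.209) = 0.733.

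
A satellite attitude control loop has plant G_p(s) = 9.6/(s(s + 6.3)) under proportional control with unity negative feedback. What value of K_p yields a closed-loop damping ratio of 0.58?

K_p = 3.07

Closed-loop characteristic equation: s² + 6.3s + K_p·9.6 = 0.
So ω_n = √(9.6K_p) and 2ζω_n = 6.3, giving ζ = 6.3/(2√(9.6K_p)).
Setting ζ = 0.58: √(9.6K_p) = 6.3/(2·0.58) = 5.431, so K_p = 29.5/9.6 = 3.07.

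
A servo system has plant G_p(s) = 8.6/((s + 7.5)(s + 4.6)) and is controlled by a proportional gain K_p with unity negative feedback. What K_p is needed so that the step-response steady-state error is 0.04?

K_p = 96.3

For a type-0 loop with proportional control, e_ss = 1/(1 + K_p·G_p(0)).
G_p(0) = 0.2493. Require 1/(1 + K_p·0.2493) = 0.04, so 1 + 0.2493·K_p = 25.
K_p = (25 − 1)/0.2493 = 96.3.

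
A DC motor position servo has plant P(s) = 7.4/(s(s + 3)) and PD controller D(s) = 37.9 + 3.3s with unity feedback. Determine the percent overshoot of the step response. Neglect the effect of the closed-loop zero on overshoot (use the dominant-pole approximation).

Forward path: (37.9 + 3.3s)·7.4/(s(s+3)). The closed-loop characteristic equation is s² + (3 + 7.4·3.3)s + 7.4·37.9 = 0.
That is s² + 27.42s + 280.5 = 0, so ω_n = 16.75 rad/s and ζ = 27.42/(2·16.75) = 0.8187.
%OS = 100·exp(−πζ/√(1−ζ²)) = 1.14%.

1.14%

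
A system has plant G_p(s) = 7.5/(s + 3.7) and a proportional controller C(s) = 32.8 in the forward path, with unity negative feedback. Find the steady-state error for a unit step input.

The loop is type 0. Static position error constant K_pos = C(0)·G_p(0) = 32.8·2.027 = 66.49.
Steady-state error to a unit step: e_ss = 1/(1+K_pos) = 1/67.49 = 0.0148.

0.0148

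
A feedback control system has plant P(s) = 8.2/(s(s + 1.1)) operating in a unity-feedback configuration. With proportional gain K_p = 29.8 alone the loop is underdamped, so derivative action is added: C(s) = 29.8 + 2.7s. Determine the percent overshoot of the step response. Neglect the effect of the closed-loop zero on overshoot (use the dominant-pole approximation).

Forward path: (29.8 + 2.7s)·8.2/(s(s+1.1)). The closed-loop characteristic equation is s² + (1.1 + 8.2·2.7)s + 8.2·29.8 = 0.
That is s² + 23.24s + 244.4 = 0, so ω_n = 15.63 rad/s and ζ = 23.24/(2·15.63) = 0.7433.
%OS = 100·exp(−πζ/√(1−ζ²)) = 3.05%.

3.05%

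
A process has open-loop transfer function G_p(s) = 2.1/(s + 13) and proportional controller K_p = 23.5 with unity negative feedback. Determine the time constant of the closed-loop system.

τ = 0.016 s

Closed-loop transfer function: T(s) = K_p·G_p(s)/(1 + K_p·G_p(s)) = 49.35/(s + 13 + 49.35) = 49.35/(s + 62.35).
Time constant τ = 1/62.35 = 0.016 s.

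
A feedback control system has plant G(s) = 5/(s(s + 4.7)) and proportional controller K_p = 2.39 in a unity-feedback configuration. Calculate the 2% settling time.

T_s ≈ 1.7 s

From 1 + K_pG(s) = 0: s² + 4.7s + 11.95 = 0 ⇒ ω_n = 3.457, ζ = 0.6798.
2% settling time T_s ≈ 4/(ζω_n) = 4/2.35 = 1.7 s.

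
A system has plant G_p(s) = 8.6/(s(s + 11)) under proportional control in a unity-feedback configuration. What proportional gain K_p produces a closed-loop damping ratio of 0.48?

Closed-loop characteristic equation: s² + 11s + K_p·8.6 = 0.
So ω_n = √(8.6K_p) and 2ζω_n = 11, giving ζ = 11/(2√(8.6K_p)).
Setting ζ = 0.48: √(8.6K_p) = 11/(2·0.48) = 11.46, so K_p = 131.3/8.6 = 15.3.

K_p = 15.3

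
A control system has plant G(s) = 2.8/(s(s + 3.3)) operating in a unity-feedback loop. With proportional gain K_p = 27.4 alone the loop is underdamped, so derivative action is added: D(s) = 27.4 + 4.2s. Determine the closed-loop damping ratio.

ζ = 0.86

Forward path: (27.4 + 4.2s)·2.8/(s(s+3.3)). The closed-loop characteristic equation is s² + (3.3 + 2.8·4.2)s + 2.8·27.4 = 0.
That is s² + 15.06s + 76.72 = 0, so ω_n = 8.759 rad/s and ζ = 15.06/(2·8.759) = 0.8597.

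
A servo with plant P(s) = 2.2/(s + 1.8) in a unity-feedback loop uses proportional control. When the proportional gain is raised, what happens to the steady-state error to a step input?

The position error constant K_pos = K_p·P(0) grows with K_p, and e_ss = 1/(1+K_pos) falls.

decrease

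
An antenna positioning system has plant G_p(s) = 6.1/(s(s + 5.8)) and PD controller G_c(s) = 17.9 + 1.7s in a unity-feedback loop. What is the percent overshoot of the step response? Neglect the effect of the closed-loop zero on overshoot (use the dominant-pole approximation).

2.16%

Forward path: (17.9 + 1.7s)·6.1/(s(s+5.8)). The closed-loop characteristic equation is s² + (5.8 + 6.1·1.7)s + 6.1·17.9 = 0.
That is s² + 16.17s + 109.2 = 0, so ω_n = 10.45 rad/s and ζ = 16.17/(2·10.45) = 0.7737.
%OS = 100·exp(−πζ/√(1−ζ²)) = 2.16%.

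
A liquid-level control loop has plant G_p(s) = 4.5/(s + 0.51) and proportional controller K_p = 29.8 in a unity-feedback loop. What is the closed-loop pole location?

Closed-loop transfer function: T(s) = K_p·G_p(s)/(1 + K_p·G_p(s)) = 134.1/(s + 0.51 + 134.1) = 134.1/(s + 134.6).
The closed-loop pole is at s = −134.6.

s = -134.6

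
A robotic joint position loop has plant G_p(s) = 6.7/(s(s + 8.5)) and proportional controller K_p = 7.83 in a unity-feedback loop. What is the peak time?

T_p = 0.536 s

Closed-loop characteristic equation: s² + 8.5s + 52.46 = 0, so ω_n = 7.243 rad/s and ζ = 8.5/(2·7.243) = 0.5868.
Damped frequency ω_d = ω_n√(1−ζ²) = 5.865 rad/s, so peak time T_p = π/ω_d = 0.536 s.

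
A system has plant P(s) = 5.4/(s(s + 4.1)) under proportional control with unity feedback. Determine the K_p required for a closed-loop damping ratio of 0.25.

K_p = 12.5

Closed-loop characteristic equation: s² + 4.1s + K_p·5.4 = 0.
So ω_n = √(5.4K_p) and 2ζω_n = 4.1, giving ζ = 4.1/(2√(5.4K_p)).
Setting ζ = 0.25: √(5.4K_p) = 4.1/(2·0.25) = 8.2, so K_p = 67.24/5.4 = 12.5.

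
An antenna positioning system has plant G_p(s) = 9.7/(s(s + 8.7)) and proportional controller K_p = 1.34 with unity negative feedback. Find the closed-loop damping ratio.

ζ = 1.21

With unity feedback the closed-loop characteristic equation is s² + 8.7s + 1.34·9.7 = s² + 8.7s + 13 = 0.
So ω_n² = 13 ⇒ ω_n = 3.605 rad/s, and ζ = 8.7/(2ω_n) = 1.21.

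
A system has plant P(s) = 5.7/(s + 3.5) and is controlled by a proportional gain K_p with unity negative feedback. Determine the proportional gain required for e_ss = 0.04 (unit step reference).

K_p = 14.7

The loop is type 0, so e_ss(step) = 1/(1 + K_pos) with K_pos = K_p·P(0).
P(0) = 1.629. Require 1/(1 + K_p·1.629) = 0.04, so 1 + 1.629·K_p = 25.
K_p = (25 − 1)/1.629 = 14.7.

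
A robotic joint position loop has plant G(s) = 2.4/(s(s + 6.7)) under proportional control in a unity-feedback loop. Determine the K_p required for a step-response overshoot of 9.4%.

From %OS = 100·exp(−πζ/√(1−ζ²)) = 9.4%, ζ = −ln(0.094)/√(π²+ln²(0.094)) = 0.6013.
Characteristic equation s² + 6.7s + 2.4K_p = 0 gives ζ = 6.7/(2√(2.4K_p)).
Setting ζ = 0.6013: √(2.4K_p) = 6.7/(2·0.6013) = 5.571, so K_p = 31.03/2.4 = 12.9.

K_p = 12.9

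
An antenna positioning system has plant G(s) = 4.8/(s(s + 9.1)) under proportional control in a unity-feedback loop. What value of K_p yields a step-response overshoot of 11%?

K_p = 13.1

From %OS = 100·exp(−πζ/√(1−ζ²)) = 11%, ζ = −ln(0.11)/√(π²+ln²(0.11)) = 0.5749.
Characteristic equation s² + 9.1s + 4.8K_p = 0 gives ζ = 9.1/(2√(4.8K_p)).
Setting ζ = 0.5749: √(4.8K_p) = 9.1/(2·0.5749) = 7.915, so K_p = 62.64/4.8 = 13.1.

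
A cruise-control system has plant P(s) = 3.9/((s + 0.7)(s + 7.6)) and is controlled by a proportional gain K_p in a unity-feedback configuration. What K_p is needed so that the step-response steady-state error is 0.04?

For a type-0 loop with proportional control, e_ss = 1/(1 + K_p·P(0)).
P(0) = 0.7331. Require 1/(1 + K_p·0.7331) = 0.04, so 1 + 0.7331·K_p = 25.
K_p = (25 − 1)/0.7331 = 32.7.

K_p = 32.7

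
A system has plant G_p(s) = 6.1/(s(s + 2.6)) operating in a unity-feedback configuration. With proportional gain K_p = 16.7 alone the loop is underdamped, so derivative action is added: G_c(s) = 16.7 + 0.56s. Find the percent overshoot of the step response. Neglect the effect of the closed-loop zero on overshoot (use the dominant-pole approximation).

Forward path: (16.7 + 0.56s)·6.1/(s(s+2.6)). The closed-loop characteristic equation is s² + (2.6 + 6.1·0.56)s + 6.1·16.7 = 0.
That is s² + 6.016s + 101.9 = 0, so ω_n = 10.09 rad/s and ζ = 6.016/(2·10.09) = 0.298.
%OS = 100·exp(−πζ/√(1−ζ²)) = 37.5%.

37.5%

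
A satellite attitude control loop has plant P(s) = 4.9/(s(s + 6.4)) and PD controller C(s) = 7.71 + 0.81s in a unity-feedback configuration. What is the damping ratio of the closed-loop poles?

ζ = 0.843

Forward path: (7.71 + 0.81s)·4.9/(s(s+6.4)). The closed-loop characteristic equation is s² + (6.4 + 4.9·0.81)s + 4.9·7.71 = 0.
That is s² + 10.37s + 37.78 = 0, so ω_n = 6.146 rad/s and ζ = 10.37/(2·6.146) = 0.8435.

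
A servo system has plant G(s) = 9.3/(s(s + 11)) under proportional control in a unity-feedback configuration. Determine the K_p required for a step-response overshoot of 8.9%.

From %OS = 100·exp(−πζ/√(1−ζ²)) = 8.9%, ζ = −ln(0.089)/√(π²+ln²(0.089)) = 0.6101.
Characteristic equation s² + 11s + 9.3K_p = 0 gives ζ = 11/(2√(9.3K_p)).
Setting ζ = 0.6101: √(9.3K_p) = 11/(2·0.6101) = 9.015, so K_p = 81.27/9.3 = 8.74.

K_p = 8.74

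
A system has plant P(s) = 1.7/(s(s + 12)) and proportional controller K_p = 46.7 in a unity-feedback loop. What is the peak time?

The closed-loop denominator s² + 12s + 79.39 gives ω_n = √79.39 = 8.91 and ζ = 12/(2ω_n) = 0.6734.
Damped frequency ω_d = ω_n√(1−ζ²) = 6.587 rad/s, so peak time T_p = π/ω_d = 0.477 s.

T_p = 0.477 s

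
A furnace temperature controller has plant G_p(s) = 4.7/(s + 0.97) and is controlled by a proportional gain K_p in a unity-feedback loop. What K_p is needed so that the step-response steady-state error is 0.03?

K_p = 6.67

The loop is type 0, so e_ss(step) = 1/(1 + K_pos) with K_pos = K_p·G_p(0).
G_p(0) = 4.845. Require 1/(1 + K_p·4.845) = 0.03, so 1 + 4.845·K_p = 33.33.
K_p = (33.33 − 1)/4.845 = 6.67.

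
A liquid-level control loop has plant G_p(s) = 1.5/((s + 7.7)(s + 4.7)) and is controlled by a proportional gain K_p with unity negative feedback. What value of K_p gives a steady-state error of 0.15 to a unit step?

K_p = 137

The loop is type 0, so e_ss(step) = 1/(1 + K_pos) with K_pos = K_p·G_p(0).
G_p(0) = 0.04145. Require 1/(1 + K_p·0.04145) = 0.15, so 1 + 0.04145·K_p = 6.667.
K_p = (6.667 − 1)/0.04145 = 137.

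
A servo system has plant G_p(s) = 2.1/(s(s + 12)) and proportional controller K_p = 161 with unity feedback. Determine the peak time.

T_p = 0.181 s

The closed-loop denominator s² + 12s + 338.1 gives ω_n = √338.1 = 18.39 and ζ = 12/(2ω_n) = 0.3263.
Damped frequency ω_d = ω_n√(1−ζ²) = 17.38 rad/s, so peak time T_p = π/ω_d = 0.181 s.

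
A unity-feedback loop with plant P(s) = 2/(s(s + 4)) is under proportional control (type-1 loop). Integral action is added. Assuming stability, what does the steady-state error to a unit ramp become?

0

The integrator raises the loop to type 2, so K_v → ∞ and e_ss to a ramp is zero.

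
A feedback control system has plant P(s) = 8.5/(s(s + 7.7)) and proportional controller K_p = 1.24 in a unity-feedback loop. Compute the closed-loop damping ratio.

The closed-loop denominator is s(s+7.7) + 1.24·8.5 = s² + 7.7s + 10.54.
Matching s² + 2ζω_n s + ω_n²: ω_n = √10.54 = 3.247 rad/s and 2ζω_n = 7.7, so ζ = 7.7/(2·3.247) = 1.19.

ζ = 1.19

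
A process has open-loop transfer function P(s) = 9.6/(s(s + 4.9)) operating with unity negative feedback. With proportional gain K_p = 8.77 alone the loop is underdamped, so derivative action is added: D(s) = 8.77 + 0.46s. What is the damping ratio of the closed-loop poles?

Forward path: (8.77 + 0.46s)·9.6/(s(s+4.9)). The closed-loop characteristic equation is s² + (4.9 + 9.6·0.46)s + 9.6·8.77 = 0.
That is s² + 9.316s + 84.19 = 0, so ω_n = 9.176 rad/s and ζ = 9.316/(2·9.176) = 0.5076.

ζ = 0.508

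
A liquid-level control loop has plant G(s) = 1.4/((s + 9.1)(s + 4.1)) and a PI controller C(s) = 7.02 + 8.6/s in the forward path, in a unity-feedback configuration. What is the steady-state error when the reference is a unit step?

0

The open loop C(s)G(s) has a pole at the origin (type 1), so the static position error constant is infinite and e_ss = 1/(1+∞) = 0.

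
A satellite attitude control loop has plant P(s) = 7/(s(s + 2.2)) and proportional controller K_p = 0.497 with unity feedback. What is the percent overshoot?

Closed-loop characteristic equation: s² + 2.2s + 3.479 = 0, so ω_n = 1.865 rad/s and ζ = 2.2/(2·1.865) = 0.5897.
%OS = 100·exp(−πζ/√(1−ζ²)) = 100·exp(−π·0.5897/√0.6522) = 10.1%.

10.1%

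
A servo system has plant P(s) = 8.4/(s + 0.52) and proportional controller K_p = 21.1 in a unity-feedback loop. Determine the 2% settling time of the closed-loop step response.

Closed-loop transfer function: T(s) = K_p·P(s)/(1 + K_p·P(s)) = 177.2/(s + 0.52 + 177.2) = 177.2/(s + 177.8).
Time constant τ = 1/177.8 = 0.005626 s, so the 2% settling time is about 4τ = 0.0225 s.

T_s ≈ 0.0225 s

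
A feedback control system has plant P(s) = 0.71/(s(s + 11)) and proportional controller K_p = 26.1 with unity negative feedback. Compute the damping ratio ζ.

ζ = 1.28

With unity feedback the closed-loop characteristic equation is s² + 11s + 26.1·0.71 = s² + 11s + 18.53 = 0.
So ω_n² = 18.53 ⇒ ω_n = 4.305 rad/s, and ζ = 11/(2ω_n) = 1.28.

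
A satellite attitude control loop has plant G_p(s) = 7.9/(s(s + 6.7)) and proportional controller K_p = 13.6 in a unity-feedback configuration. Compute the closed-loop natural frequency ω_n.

ω_n = 10.4 rad/s

The closed-loop denominator is s(s+6.7) + 13.6·7.9 = s² + 6.7s + 107.4.
Matching s² + 2ζω_n s + ω_n²: ω_n = √107.4 = 10.37 rad/s and 2ζω_n = 6.7, so ζ = 6.7/(2·10.37) = 0.323.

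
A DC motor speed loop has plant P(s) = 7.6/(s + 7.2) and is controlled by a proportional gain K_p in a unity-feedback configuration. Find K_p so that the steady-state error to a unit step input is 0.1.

The loop is type 0, so e_ss(step) = 1/(1 + K_pos) with K_pos = K_p·P(0).
P(0) = 1.056. Require 1/(1 + K_p·1.056) = 0.1, so 1 + 1.056·K_p = 10.
K_p = (10 − 1)/1.056 = 8.53.

K_p = 8.53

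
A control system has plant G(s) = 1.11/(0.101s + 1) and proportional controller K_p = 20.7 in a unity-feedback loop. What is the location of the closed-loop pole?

Closed loop: T(s) = K_p·G/(1+K_p·G) = 22.98/(0.101s + 1 + 22.98), with pole at s = −(1 + 22.98)/0.101 = −237.4.

s = -237.4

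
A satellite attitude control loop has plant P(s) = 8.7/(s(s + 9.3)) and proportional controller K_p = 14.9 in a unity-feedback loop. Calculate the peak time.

The closed-loop denominator s² + 9.3s + 129.6 gives ω_n = √129.6 = 11.39 and ζ = 9.3/(2ω_n) = 0.4084.
Damped frequency ω_d = ω_n√(1−ζ²) = 10.39 rad/s, so peak time T_p = π/ω_d = 0.302 s.

T_p = 0.302 s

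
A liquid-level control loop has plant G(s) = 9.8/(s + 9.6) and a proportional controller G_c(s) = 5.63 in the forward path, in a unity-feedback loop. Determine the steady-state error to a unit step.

The loop is type 0. Static position error constant K_pos = G_c(0)·G(0) = 5.63·1.021 = 5.747.
Steady-state error to a unit step: e_ss = 1/(1+K_pos) = 1/6.747 = 0.148.

0.148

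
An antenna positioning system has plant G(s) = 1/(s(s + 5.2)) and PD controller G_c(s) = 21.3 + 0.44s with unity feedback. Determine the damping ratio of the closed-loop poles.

ζ = 0.611

Forward path: (21.3 + 0.44s)·1/(s(s+5.2)). The closed-loop characteristic equation is s² + (5.2 + 1·0.44)s + 1·21.3 = 0.
That is s² + 5.64s + 21.3 = 0, so ω_n = 4.615 rad/s and ζ = 5.64/(2·4.615) = 0.611.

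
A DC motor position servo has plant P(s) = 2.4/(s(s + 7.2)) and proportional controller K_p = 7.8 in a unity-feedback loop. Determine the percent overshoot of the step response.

From 1 + K_pP(s) = 0: s² + 7.2s + 18.72 = 0 ⇒ ω_n = 4.327, ζ = 0.8321.
%OS = 100·exp(−πζ/√(1−ζ²)) = 100·exp(−π·0.8321/√0.3077) = 0.898%.

0.898%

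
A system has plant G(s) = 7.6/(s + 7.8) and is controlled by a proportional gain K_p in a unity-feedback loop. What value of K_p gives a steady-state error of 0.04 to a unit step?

K_p = 24.6

The loop is type 0, so e_ss(step) = 1/(1 + K_pos) with K_pos = K_p·G(0).
G(0) = 0.9744. Require 1/(1 + K_p·0.9744) = 0.04, so 1 + 0.9744·K_p = 25.
K_p = (25 − 1)/0.9744 = 24.6.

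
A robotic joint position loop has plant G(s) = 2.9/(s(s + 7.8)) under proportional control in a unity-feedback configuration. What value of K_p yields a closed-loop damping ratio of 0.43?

Closed-loop characteristic equation: s² + 7.8s + K_p·2.9 = 0.
So ω_n = √(2.9K_p) and 2ζω_n = 7.8, giving ζ = 7.8/(2√(2.9K_p)).
Setting ζ = 0.43: √(2.9K_p) = 7.8/(2·0.43) = 9.07, so K_p = 82.26/2.9 = 28.4.

K_p = 28.4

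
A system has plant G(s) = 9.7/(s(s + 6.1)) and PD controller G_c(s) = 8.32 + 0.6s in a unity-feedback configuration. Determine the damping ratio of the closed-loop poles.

ζ = 0.663

Forward path: (8.32 + 0.6s)·9.7/(s(s+6.1)). The closed-loop characteristic equation is s² + (6.1 + 9.7·0.6)s + 9.7·8.32 = 0.
That is s² + 11.92s + 80.7 = 0, so ω_n = 8.984 rad/s and ζ = 11.92/(2·8.984) = 0.6634.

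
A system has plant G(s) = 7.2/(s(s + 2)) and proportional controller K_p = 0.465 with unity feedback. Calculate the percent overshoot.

Closed-loop characteristic equation: s² + 2s + 3.348 = 0, so ω_n = 1.83 rad/s and ζ = 2/(2·1.83) = 0.5465.
%OS = 100·exp(−πζ/√(1−ζ²)) = 100·exp(−π·0.5465/√0.7013) = 12.9%.

12.9%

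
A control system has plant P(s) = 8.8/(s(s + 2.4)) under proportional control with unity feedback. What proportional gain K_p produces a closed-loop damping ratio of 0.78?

K_p = 0.269

Closed-loop characteristic equation: s² + 2.4s + K_p·8.8 = 0.
So ω_n = √(8.8K_p) and 2ζω_n = 2.4, giving ζ = 2.4/(2√(8.8K_p)).
Setting ζ = 0.78: √(8.8K_p) = 2.4/(2·0.78) = 1.538, so K_p = 2.367/8.8 = 0.269.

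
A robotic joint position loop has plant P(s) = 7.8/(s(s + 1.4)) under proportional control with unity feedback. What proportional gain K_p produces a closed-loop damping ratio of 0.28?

K_p = 0.801

Closed-loop characteristic equation: s² + 1.4s + K_p·7.8 = 0.
So ω_n = √(7.8K_p) and 2ζω_n = 1.4, giving ζ = 1.4/(2√(7.8K_p)).
Setting ζ = 0.28: √(7.8K_p) = 1.4/(2·0.28) = 2.5, so K_p = 6.25/7.8 = 0.801.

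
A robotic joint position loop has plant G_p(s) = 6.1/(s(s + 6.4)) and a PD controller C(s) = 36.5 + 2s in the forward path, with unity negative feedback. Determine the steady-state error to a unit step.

0

The open loop C(s)G_p(s) has a pole at the origin (type 1), so the static position error constant is infinite and e_ss = 1/(1+∞) = 0.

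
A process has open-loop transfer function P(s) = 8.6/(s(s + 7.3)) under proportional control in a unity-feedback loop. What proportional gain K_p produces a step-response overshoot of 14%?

From %OS = 100·exp(−πζ/√(1−ζ²)) = 14%, ζ = −ln(0.14)/√(π²+ln²(0.14)) = 0.5305.
Characteristic equation s² + 7.3s + 8.6K_p = 0 gives ζ = 7.3/(2√(8.6K_p)).
Setting ζ = 0.5305: √(8.6K_p) = 7.3/(2·0.5305) = 6.88, so K_p = 47.34/8.6 = 5.5.

K_p = 5.5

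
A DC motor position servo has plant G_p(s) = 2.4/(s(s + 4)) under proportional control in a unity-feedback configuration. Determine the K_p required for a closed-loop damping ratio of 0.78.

Closed-loop characteristic equation: s² + 4s + K_p·2.4 = 0.
So ω_n = √(2.4K_p) and 2ζω_n = 4, giving ζ = 4/(2√(2.4K_p)).
Setting ζ = 0.78: √(2.4K_p) = 4/(2·0.78) = 2.564, so K_p = 6.575/2.4 = 2.74.

K_p = 2.74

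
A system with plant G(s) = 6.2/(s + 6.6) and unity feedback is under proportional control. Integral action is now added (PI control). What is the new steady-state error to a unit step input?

The integrator makes K_pos = lim_{s→0} C(s)G(s) infinite, so e_ss = 1/(1+K_pos) = 0.

0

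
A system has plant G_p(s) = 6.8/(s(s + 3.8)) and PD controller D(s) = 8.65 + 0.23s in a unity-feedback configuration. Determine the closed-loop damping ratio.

Forward path: (8.65 + 0.23s)·6.8/(s(s+3.8)). The closed-loop characteristic equation is s² + (3.8 + 6.8·0.23)s + 6.8·8.65 = 0.
That is s² + 5.364s + 58.82 = 0, so ω_n = 7.669 rad/s and ζ = 5.364/(2·7.669) = 0.3497.

ζ = 0.35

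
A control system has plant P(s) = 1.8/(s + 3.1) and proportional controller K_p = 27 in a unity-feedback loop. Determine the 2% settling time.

T_s ≈ 0.0774 s

Closed-loop transfer function: T(s) = K_p·P(s)/(1 + K_p·P(s)) = 48.6/(s + 3.1 + 48.6) = 48.6/(s + 51.7).
Time constant τ = 1/51.7 = 0.01934 s, so the 2% settling time is about 4τ = 0.0774 s.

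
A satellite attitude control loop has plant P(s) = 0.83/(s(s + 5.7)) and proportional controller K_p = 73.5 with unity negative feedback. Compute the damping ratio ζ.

With unity feedback the closed-loop characteristic equation is s² + 5.7s + 73.5·0.83 = s² + 5.7s + 61 = 0.
So ω_n² = 61 ⇒ ω_n = 7.811 rad/s, and ζ = 5.7/(2ω_n) = 0.365.

ζ = 0.365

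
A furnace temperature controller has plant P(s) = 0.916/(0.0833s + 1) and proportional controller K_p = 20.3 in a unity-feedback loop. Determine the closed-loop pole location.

Closed loop: T(s) = K_p·P/(1+K_p·P) = 18.59/(0.0833s + 1 + 18.59), with pole at s = −(1 + 18.59)/0.0833 = −235.2.

s = -235.2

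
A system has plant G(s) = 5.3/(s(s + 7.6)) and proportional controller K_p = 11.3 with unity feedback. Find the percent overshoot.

The closed-loop denominator s² + 7.6s + 59.89 gives ω_n = √59.89 = 7.739 and ζ = 7.6/(2ω_n) = 0.491.
%OS = 100·exp(−πζ/√(1−ζ²)) = 100·exp(−π·0.491/√0.7589) = 17%.

17%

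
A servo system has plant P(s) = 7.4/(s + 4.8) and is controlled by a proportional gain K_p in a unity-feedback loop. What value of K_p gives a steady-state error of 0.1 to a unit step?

K_p = 5.84

Steady-state error for a unit step on this type-0 loop is 1/(1 + K_p·P(0)).
P(0) = 1.542. Require 1/(1 + K_p·1.542) = 0.1, so 1 + 1.542·K_p = 10.
K_p = (10 − 1)/1.542 = 5.84.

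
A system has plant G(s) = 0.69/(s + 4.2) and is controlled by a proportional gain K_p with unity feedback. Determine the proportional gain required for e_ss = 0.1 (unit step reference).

K_p = 54.8

The loop is type 0, so e_ss(step) = 1/(1 + K_pos) with K_pos = K_p·G(0).
G(0) = 0.1643. Require 1/(1 + K_p·0.1643) = 0.1, so 1 + 0.1643·K_p = 10.
K_p = (10 − 1)/0.1643 = 54.8.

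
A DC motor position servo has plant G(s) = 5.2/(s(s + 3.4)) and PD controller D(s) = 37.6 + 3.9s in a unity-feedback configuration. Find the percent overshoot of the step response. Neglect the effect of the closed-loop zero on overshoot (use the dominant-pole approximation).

Forward path: (37.6 + 3.9s)·5.2/(s(s+3.4)). The closed-loop characteristic equation is s² + (3.4 + 5.2·3.9)s + 5.2·37.6 = 0.
That is s² + 23.68s + 195.5 = 0, so ω_n = 13.98 rad/s and ζ = 23.68/(2·13.98) = 0.8468.
%OS = 100·exp(−πζ/√(1−ζ²)) = 0.674%.

0.674%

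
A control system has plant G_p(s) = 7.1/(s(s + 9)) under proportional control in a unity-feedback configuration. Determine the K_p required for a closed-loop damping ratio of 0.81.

K_p = 4.35

Closed-loop characteristic equation: s² + 9s + K_p·7.1 = 0.
So ω_n = √(7.1K_p) and 2ζω_n = 9, giving ζ = 9/(2√(7.1K_p)).
Setting ζ = 0.81: √(7.1K_p) = 9/(2·0.81) = 5.556, so K_p = 30.86/7.1 = 4.35.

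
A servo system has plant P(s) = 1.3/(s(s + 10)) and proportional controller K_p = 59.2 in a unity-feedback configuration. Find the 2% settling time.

The closed-loop denominator s² + 10s + 76.96 gives ω_n = √76.96 = 8.773 and ζ = 10/(2ω_n) = 0.57.
2% settling time T_s ≈ 4/(ζω_n) = 4/5 = 0.8 s.

T_s ≈ 0.8 s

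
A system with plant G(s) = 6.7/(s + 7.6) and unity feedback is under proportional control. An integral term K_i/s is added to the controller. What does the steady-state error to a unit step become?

0

The integrator makes K_pos = lim_{s→0} C(s)G(s) infinite, so e_ss = 1/(1+K_pos) = 0.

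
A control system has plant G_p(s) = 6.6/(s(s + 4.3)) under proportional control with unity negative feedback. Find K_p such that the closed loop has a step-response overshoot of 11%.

From %OS = 100·exp(−πζ/√(1−ζ²)) = 11%, ζ = −ln(0.11)/√(π²+ln²(0.11)) = 0.5749.
Characteristic equation s² + 4.3s + 6.6K_p = 0 gives ζ = 4.3/(2√(6.6K_p)).
Setting ζ = 0.5749: √(6.6K_p) = 4.3/(2·0.5749) = 3.74, so K_p = 13.99/6.6 = 2.12.

K_p = 2.12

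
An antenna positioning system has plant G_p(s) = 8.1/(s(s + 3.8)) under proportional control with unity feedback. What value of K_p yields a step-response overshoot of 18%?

From %OS = 100·exp(−πζ/√(1−ζ²)) = 18%, ζ = −ln(0.18)/√(π²+ln²(0.18)) = 0.4791.
Characteristic equation s² + 3.8s + 8.1K_p = 0 gives ζ = 3.8/(2√(8.1K_p)).
Setting ζ = 0.4791: √(8.1K_p) = 3.8/(2·0.4791) = 3.966, so K_p = 15.73/8.1 = 1.94.

K_p = 1.94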